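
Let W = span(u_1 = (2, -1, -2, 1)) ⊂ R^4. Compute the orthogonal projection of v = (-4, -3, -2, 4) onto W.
proj_W(v) = (3/5, -3/10, -3/5, 3/10)

Set up U = [u_1 | ... | u_1] ∈ R^(4×1). The projector onto W = col(U) is P = U (U^T U)^(-1) U^T.
Compute U^T U =
  [10],
and U^T v = (3).
Solve U^T U · c = U^T v for the coefficients: c = (3/10). The projection is proj_W(v) = U c.
Check: (v - proj_W(v)) · u_1 = 0  (should be 0).
Result: proj_W(v) = (3/5, -3/10, -3/5, 3/10).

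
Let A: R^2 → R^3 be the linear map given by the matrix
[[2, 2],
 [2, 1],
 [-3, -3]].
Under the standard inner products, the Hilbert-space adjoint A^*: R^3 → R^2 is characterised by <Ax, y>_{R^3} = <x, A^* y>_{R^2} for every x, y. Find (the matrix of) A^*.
A^* = A^T =
[[2, 2, -3],
 [2, 1, -3]]

For real matrices with standard dot products, the defining identity <Ax, y> = <x, A^* y> gives (Ax)^T y = x^T (A^*) y, i.e. x^T A^T y = x^T (A^*) y. Since this holds for all x, y, we must have A^* = A^T. Therefore
A^* =
[[2, 2, -3],
 [2, 1, -3]].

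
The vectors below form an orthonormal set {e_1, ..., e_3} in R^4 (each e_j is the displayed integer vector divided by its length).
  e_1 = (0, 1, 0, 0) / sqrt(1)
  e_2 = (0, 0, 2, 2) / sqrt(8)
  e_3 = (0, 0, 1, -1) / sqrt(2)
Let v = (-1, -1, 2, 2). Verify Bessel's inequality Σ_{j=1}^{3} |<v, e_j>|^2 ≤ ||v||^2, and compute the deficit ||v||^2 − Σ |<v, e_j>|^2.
Σ |<v, e_j>|^2 = 9; ||v||^2 = 10; deficit = 1

Write each e_j = u_j / sqrt(<u_j, u_j>) where u_j is the displayed integer vector. Then <v, e_j> = <v, u_j> / sqrt(<u_j, u_j>), so |<v, e_j>|^2 = <v, u_j>^2 / <u_j, u_j>.
Coefficients: <v, e_1> = -1/sqrt(1), <v, e_2> = 8/sqrt(8), <v, e_3> = 0/sqrt(2).
Square and sum: Σ |<v, e_j>|^2 = 9.
Compute ||v||^2 = v·v = 10.
Deficit = 10 − 9 = 1 ≥ 0, confirming Bessel's inequality. (The deficit equals ||v − Σ <v,e_j> e_j||^2, the squared distance from v to span{e_j}.)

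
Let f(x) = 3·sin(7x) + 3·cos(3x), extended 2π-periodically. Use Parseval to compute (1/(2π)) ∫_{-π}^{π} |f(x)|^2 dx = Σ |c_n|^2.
Σ |c_n|^2 = 9

Expand |f|^2 and use orthogonality of {sin(nx), cos(mx)} on [-π, π]:
  ∫_{-π}^{π} sin(nx)^2 dx = π, ∫ cos(mx)^2 dx = π, and cross terms integrate to 0.
So ∫_{-π}^{π} f(x)^2 dx = 3^2 · π + 3^2 · π = (9 + 9)π.
Divide by 2π: (9 + 9)/2 = 9.
By Parseval, this equals Σ |c_n|^2.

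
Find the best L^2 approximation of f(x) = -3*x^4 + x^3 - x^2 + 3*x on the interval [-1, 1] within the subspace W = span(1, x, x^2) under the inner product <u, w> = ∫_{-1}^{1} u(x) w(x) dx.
g(x) = -25*x^2/7 + 18*x/5 + 9/35

The best approximation g ∈ W is the orthogonal projection of f onto W. Writing g = a_0 + a_1 x + a_2 x^2, the coefficients solve the normal equations G · a = b where
  G_{ij} = <φ_i, φ_j> and b_i = <f, φ_i>, with φ_0 = 1, φ_1 = x, φ_2 = x^2.
G =
  [2, 0, 2/3]
  [0, 2/3, 0]
  [2/3, 0, 2/5],
b = (-28/15, 12/5, -44/35).
Solving gives a_0 = 9/35, a_1 = 18/5, a_2 = -25/7, so
  g(x) = -25*x^2/7 + 18*x/5 + 9/35.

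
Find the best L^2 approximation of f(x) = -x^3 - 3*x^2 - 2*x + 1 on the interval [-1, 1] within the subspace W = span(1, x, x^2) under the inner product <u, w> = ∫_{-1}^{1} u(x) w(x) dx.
g(x) = -3*x^2 - 13*x/5 + 1

The best approximation g ∈ W is the orthogonal projection of f onto W. Writing g = a_0 + a_1 x + a_2 x^2, the coefficients solve the normal equations G · a = b where
  G_{ij} = <φ_i, φ_j> and b_i = <f, φ_i>, with φ_0 = 1, φ_1 = x, φ_2 = x^2.
G =
  [2, 0, 2/3]
  [0, 2/3, 0]
  [2/3, 0, 2/5],
b = (0, -26/15, -8/15).
Solving gives a_0 = 1, a_1 = -13/5, a_2 = -3, so
  g(x) = -3*x^2 - 13*x/5 + 1.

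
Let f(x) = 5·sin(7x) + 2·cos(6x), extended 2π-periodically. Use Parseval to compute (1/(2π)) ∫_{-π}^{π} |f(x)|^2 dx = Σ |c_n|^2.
Σ |c_n|^2 = 29/2

Expand |f|^2 and use orthogonality of {sin(nx), cos(mx)} on [-π, π]:
  ∫_{-π}^{π} sin(nx)^2 dx = π, ∫ cos(mx)^2 dx = π, and cross terms integrate to 0.
So ∫_{-π}^{π} f(x)^2 dx = 5^2 · π + 2^2 · π = (25 + 4)π.
Divide by 2π: (25 + 4)/2 = 29/2.
By Parseval, this equals Σ |c_n|^2.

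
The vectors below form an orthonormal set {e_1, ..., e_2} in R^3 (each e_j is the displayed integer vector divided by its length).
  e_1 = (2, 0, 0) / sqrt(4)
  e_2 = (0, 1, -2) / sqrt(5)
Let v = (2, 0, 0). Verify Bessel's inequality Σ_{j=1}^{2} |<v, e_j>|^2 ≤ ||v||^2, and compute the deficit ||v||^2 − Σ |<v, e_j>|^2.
Σ |<v, e_j>|^2 = 4; ||v||^2 = 4; deficit = 0

Write each e_j = u_j / sqrt(<u_j, u_j>) where u_j is the displayed integer vector. Then <v, e_j> = <v, u_j> / sqrt(<u_j, u_j>), so |<v, e_j>|^2 = <v, u_j>^2 / <u_j, u_j>.
Coefficients: <v, e_1> = 4/sqrt(4), <v, e_2> = 0/sqrt(5).
Square and sum: Σ |<v, e_j>|^2 = 4.
Compute ||v||^2 = v·v = 4.
Deficit = 4 − 4 = 0 ≥ 0, confirming Bessel's inequality. (The deficit equals ||v − Σ <v,e_j> e_j||^2, the squared distance from v to span{e_j}.)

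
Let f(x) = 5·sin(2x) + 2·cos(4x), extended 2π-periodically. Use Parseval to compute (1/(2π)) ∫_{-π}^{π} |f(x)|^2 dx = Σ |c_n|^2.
Σ |c_n|^2 = 29/2

Expand |f|^2 and use orthogonality of {sin(nx), cos(mx)} on [-π, π]:
  ∫_{-π}^{π} sin(nx)^2 dx = π, ∫ cos(mx)^2 dx = π, and cross terms integrate to 0.
So ∫_{-π}^{π} f(x)^2 dx = 5^2 · π + 2^2 · π = (25 + 4)π.
Divide by 2π: (25 + 4)/2 = 29/2.
By Parseval, this equals Σ |c_n|^2.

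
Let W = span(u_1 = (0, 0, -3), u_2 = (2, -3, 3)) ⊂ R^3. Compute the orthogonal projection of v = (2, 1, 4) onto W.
proj_W(v) = (2/13, -3/13, 4)

Set up U = [u_1 | ... | u_2] ∈ R^(3×2). The projector onto W = col(U) is P = U (U^T U)^(-1) U^T.
Compute U^T U =
  [9, -9]
  [-9, 22],
and U^T v = (-12, 13).
Solve U^T U · c = U^T v for the coefficients: c = (-49/39, 1/13). The projection is proj_W(v) = U c.
Check: (v - proj_W(v)) · u_1 = 0  (should be 0).
Check: (v - proj_W(v)) · u_2 = 0  (should be 0).
Result: proj_W(v) = (2/13, -3/13, 4).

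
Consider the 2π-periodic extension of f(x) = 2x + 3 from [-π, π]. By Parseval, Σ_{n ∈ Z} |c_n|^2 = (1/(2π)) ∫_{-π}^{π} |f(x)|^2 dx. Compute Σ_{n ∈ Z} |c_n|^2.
Σ |c_n|^2 = 4π^2/3 + 9

Expand and integrate term by term over [-π, π]:
  ∫ (2x)^2 dx = 4·(2π^3/3); ∫ 2·2·(3)·x dx = 0 (odd integrand); ∫ 3^2 dx = 9·2π.
So (1/(2π)) ∫_{-π}^{π} (2x + 3)^2 dx = 4π^2/3 + 9 = 4π^2/3 + 9.
Parseval ⇒ Σ |c_n|^2 = 4π^2/3 + 9.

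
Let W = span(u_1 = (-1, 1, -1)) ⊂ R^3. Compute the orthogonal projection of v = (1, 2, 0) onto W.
proj_W(v) = (-1/3, 1/3, -1/3)

Set up U = [u_1 | ... | u_1] ∈ R^(3×1). The projector onto W = col(U) is P = U (U^T U)^(-1) U^T.
Compute U^T U =
  [3],
and U^T v = (1).
Solve U^T U · c = U^T v for the coefficients: c = (1/3). The projection is proj_W(v) = U c.
Check: (v - proj_W(v)) · u_1 = 0  (should be 0).
Result: proj_W(v) = (-1/3, 1/3, -1/3).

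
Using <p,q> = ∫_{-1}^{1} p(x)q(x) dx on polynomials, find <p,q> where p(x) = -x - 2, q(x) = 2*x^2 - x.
<p,q> = -2

Expand the product: p(x)·q(x) = -2*x^3 - 3*x^2 + 2*x.
∫_{-1}^{1} of each monomial x^k gives [2/(k+1) if k even, 0 if k odd]. Integrating term-by-term (or equivalently evaluating the antiderivative F(x) = -x^4/2 - x^3 + x^2 at the endpoints):
  F(1) − F(−1) = -1/2 − (3/2) = -2.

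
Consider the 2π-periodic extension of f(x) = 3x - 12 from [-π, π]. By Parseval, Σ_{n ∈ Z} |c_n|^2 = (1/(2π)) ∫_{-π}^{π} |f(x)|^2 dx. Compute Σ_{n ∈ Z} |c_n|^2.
Σ |c_n|^2 = 3π^2 + 144

Expand and integrate term by term over [-π, π]:
  ∫ (3x)^2 dx = 9·(2π^3/3); ∫ 2·3·(-12)·x dx = 0 (odd integrand); ∫ (-12)^2 dx = 144·2π.
So (1/(2π)) ∫_{-π}^{π} (3x - 12)^2 dx = 9π^2/3 + 144 = 3π^2 + 144.
Parseval ⇒ Σ |c_n|^2 = 3π^2 + 144.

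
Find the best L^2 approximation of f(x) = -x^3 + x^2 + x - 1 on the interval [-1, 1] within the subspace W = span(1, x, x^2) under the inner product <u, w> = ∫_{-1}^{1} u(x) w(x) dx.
g(x) = x^2 + 2*x/5 - 1

The best approximation g ∈ W is the orthogonal projection of f onto W. Writing g = a_0 + a_1 x + a_2 x^2, the coefficients solve the normal equations G · a = b where
  G_{ij} = <φ_i, φ_j> and b_i = <f, φ_i>, with φ_0 = 1, φ_1 = x, φ_2 = x^2.
G =
  [2, 0, 2/3]
  [0, 2/3, 0]
  [2/3, 0, 2/5],
b = (-4/3, 4/15, -4/15).
Solving gives a_0 = -1, a_1 = 2/5, a_2 = 1, so
  g(x) = x^2 + 2*x/5 - 1.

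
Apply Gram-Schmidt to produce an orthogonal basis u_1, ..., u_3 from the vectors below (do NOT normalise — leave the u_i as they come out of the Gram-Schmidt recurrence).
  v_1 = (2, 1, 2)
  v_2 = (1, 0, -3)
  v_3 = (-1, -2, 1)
Orthogonal basis:
  u_1 = (2, 1, 2)
  u_2 = (17/9, 4/9, -19/9)
  u_3 = (21/37, -56/37, 7/37)

Apply the Gram-Schmidt recurrence
  u_1 = v_1
  u_i = v_i − Σ_{j<i} ((v_i · u_j) / (u_j · u_j)) · u_j.

Step by step this gives:
  u_1 = (2, 1, 2)
  u_2 = (17/9, 4/9, -19/9)
  u_3 = (21/37, -56/37, 7/37)

Orthogonality check:
  u_2 · u_1 = 0 (should be 0)
  u_3 · u_1 = 0 (should be 0)
  u_3 · u_2 = 0 (should be 0)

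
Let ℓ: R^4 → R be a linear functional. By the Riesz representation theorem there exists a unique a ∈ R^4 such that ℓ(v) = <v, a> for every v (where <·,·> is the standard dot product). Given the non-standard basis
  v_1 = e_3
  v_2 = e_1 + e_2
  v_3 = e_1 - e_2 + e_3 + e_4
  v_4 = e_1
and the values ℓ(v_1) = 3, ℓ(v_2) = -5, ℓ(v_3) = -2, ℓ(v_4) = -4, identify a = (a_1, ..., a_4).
a = (-4, -1, 3, -2)

Write a = (a_1, ..., a_4) in the standard basis. For each basis vector v_i, ℓ(v_i) = <v_i, a> is a linear equation in the a_j's. Collect the n equations into a matrix system V a = ℓ, where row i of V is v_i (expressed in the standard basis). Since V is invertible (lower-triangular with 1s on the diagonal, up to permutation), solve by back-substitution:
  V =
[[0, 0, 1, 0],
 [1, 1, 0, 0],
 [1, -1, 1, 1],
 [1, 0, 0, 0]]
  V a = (3, -5, -2, -4)
Solving gives a = (-4, -1, 3, -2).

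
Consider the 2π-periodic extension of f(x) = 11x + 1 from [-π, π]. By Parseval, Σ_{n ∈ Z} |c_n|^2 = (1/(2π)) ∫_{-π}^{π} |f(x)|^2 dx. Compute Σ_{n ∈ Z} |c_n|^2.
Σ |c_n|^2 = 121π^2/3 + 1

Expand and integrate term by term over [-π, π]:
  ∫ (11x)^2 dx = 121·(2π^3/3); ∫ 2·11·(1)·x dx = 0 (odd integrand); ∫ 1^2 dx = 1·2π.
So (1/(2π)) ∫_{-π}^{π} (11x + 1)^2 dx = 121π^2/3 + 1 = 121π^2/3 + 1.
Parseval ⇒ Σ |c_n|^2 = 121π^2/3 + 1.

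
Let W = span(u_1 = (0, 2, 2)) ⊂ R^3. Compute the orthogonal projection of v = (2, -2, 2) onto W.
proj_W(v) = (0, 0, 0)

Set up U = [u_1 | ... | u_1] ∈ R^(3×1). The projector onto W = col(U) is P = U (U^T U)^(-1) U^T.
Compute U^T U =
  [8],
and U^T v = (0).
Solve U^T U · c = U^T v for the coefficients: c = (0). The projection is proj_W(v) = U c.
Check: (v - proj_W(v)) · u_1 = 0  (should be 0).
Result: proj_W(v) = (0, 0, 0).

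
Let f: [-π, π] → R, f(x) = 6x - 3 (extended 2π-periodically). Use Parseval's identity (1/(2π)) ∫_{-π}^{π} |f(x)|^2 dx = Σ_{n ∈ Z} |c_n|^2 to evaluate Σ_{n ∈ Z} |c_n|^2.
Σ |c_n|^2 = 12π^2 + 9

Expand and integrate term by term over [-π, π]:
  ∫ (6x)^2 dx = 36·(2π^3/3); ∫ 2·6·(-3)·x dx = 0 (odd integrand); ∫ (-3)^2 dx = 9·2π.
So (1/(2π)) ∫_{-π}^{π} (6x - 3)^2 dx = 36π^2/3 + 9 = 12π^2 + 9.
Parseval ⇒ Σ |c_n|^2 = 12π^2 + 9.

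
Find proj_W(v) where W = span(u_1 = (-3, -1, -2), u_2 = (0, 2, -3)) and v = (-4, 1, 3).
proj_W(v) = (-279/166, -329/166, 84/83)

Set up U = [u_1 | ... | u_2] ∈ R^(3×2). The projector onto W = col(U) is P = U (U^T U)^(-1) U^T.
Compute U^T U =
  [14, 4]
  [4, 13],
and U^T v = (5, -7).
Solve U^T U · c = U^T v for the coefficients: c = (93/166, -59/83). The projection is proj_W(v) = U c.
Check: (v - proj_W(v)) · u_1 = 0  (should be 0).
Check: (v - proj_W(v)) · u_2 = 0  (should be 0).
Result: proj_W(v) = (-279/166, -329/166, 84/83).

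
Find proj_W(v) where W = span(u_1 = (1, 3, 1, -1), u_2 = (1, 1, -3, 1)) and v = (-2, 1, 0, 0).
proj_W(v) = (0, 1/6, 1/3, -1/6)

Set up U = [u_1 | ... | u_2] ∈ R^(4×2). The projector onto W = col(U) is P = U (U^T U)^(-1) U^T.
Compute U^T U =
  [12, 0]
  [0, 12],
and U^T v = (1, -1).
Solve U^T U · c = U^T v for the coefficients: c = (1/12, -1/12). The projection is proj_W(v) = U c.
Check: (v - proj_W(v)) · u_1 = 0  (should be 0).
Check: (v - proj_W(v)) · u_2 = 0  (should be 0).
Result: proj_W(v) = (0, 1/6, 1/3, -1/6).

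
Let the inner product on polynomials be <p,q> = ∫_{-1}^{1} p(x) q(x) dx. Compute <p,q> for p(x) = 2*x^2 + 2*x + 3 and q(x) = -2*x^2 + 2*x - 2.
<p,q> = -88/5

Expand the product: p(x)·q(x) = -4*x^4 - 6*x^2 + 2*x - 6.
∫_{-1}^{1} of each monomial x^k gives [2/(k+1) if k even, 0 if k odd]. Integrating term-by-term (or equivalently evaluating the antiderivative F(x) = -4*x^5/5 - 2*x^3 + x^2 - 6*x at the endpoints):
  F(1) − F(−1) = -39/5 − (49/5) = -88/5.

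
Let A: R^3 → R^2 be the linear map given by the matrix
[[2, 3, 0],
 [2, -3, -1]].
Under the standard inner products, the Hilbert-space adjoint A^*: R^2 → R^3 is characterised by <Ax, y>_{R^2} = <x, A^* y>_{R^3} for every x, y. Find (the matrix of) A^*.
A^* = A^T =
[[2, 2],
 [3, -3],
 [0, -1]]

For real matrices with standard dot products, the defining identity <Ax, y> = <x, A^* y> gives (Ax)^T y = x^T (A^*) y, i.e. x^T A^T y = x^T (A^*) y. Since this holds for all x, y, we must have A^* = A^T. Therefore
A^* =
[[2, 2],
 [3, -3],
 [0, -1]].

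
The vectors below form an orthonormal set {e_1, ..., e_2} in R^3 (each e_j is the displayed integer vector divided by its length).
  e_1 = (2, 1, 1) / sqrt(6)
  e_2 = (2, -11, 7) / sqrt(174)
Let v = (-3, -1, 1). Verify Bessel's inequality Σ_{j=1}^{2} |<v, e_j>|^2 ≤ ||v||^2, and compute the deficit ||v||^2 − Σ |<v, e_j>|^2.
Σ |<v, e_j>|^2 = 198/29; ||v||^2 = 11; deficit = 121/29

Write each e_j = u_j / sqrt(<u_j, u_j>) where u_j is the displayed integer vector. Then <v, e_j> = <v, u_j> / sqrt(<u_j, u_j>), so |<v, e_j>|^2 = <v, u_j>^2 / <u_j, u_j>.
Coefficients: <v, e_1> = -6/sqrt(6), <v, e_2> = 12/sqrt(174).
Square and sum: Σ |<v, e_j>|^2 = 198/29.
Compute ||v||^2 = v·v = 11.
Deficit = 11 − 198/29 = 121/29 ≥ 0, confirming Bessel's inequality. (The deficit equals ||v − Σ <v,e_j> e_j||^2, the squared distance from v to span{e_j}.)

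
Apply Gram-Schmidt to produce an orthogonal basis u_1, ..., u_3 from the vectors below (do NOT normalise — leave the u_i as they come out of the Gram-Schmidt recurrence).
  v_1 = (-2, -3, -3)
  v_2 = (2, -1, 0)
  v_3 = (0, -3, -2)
Orthogonal basis:
  u_1 = (-2, -3, -3)
  u_2 = (21/11, -25/22, -3/22)
  u_3 = (-6/109, -12/109, 16/109)

Apply the Gram-Schmidt recurrence
  u_1 = v_1
  u_i = v_i − Σ_{j<i} ((v_i · u_j) / (u_j · u_j)) · u_j.

Step by step this gives:
  u_1 = (-2, -3, -3)
  u_2 = (21/11, -25/22, -3/22)
  u_3 = (-6/109, -12/109, 16/109)

Orthogonality check:
  u_2 · u_1 = 0 (should be 0)
  u_3 · u_1 = 0 (should be 0)
  u_3 · u_2 = 0 (should be 0)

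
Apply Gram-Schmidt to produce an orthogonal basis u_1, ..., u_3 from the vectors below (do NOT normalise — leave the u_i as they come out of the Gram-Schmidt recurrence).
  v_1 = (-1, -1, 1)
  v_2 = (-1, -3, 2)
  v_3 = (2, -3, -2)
Orthogonal basis:
  u_1 = (-1, -1, 1)
  u_2 = (1, -1, 0)
  u_3 = (-5/6, -5/6, -5/3)

Apply the Gram-Schmidt recurrence
  u_1 = v_1
  u_i = v_i − Σ_{j<i} ((v_i · u_j) / (u_j · u_j)) · u_j.

Step by step this gives:
  u_1 = (-1, -1, 1)
  u_2 = (1, -1, 0)
  u_3 = (-5/6, -5/6, -5/3)

Orthogonality check:
  u_2 · u_1 = 0 (should be 0)
  u_3 · u_1 = 0 (should be 0)
  u_3 · u_2 = 0 (should be 0)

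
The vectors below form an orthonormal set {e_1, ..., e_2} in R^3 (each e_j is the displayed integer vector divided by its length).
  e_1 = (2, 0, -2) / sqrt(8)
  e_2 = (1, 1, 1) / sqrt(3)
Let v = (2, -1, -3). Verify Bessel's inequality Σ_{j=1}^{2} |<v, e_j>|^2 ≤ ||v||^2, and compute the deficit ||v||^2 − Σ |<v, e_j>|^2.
Σ |<v, e_j>|^2 = 83/6; ||v||^2 = 14; deficit = 1/6

Write each e_j = u_j / sqrt(<u_j, u_j>) where u_j is the displayed integer vector. Then <v, e_j> = <v, u_j> / sqrt(<u_j, u_j>), so |<v, e_j>|^2 = <v, u_j>^2 / <u_j, u_j>.
Coefficients: <v, e_1> = 10/sqrt(8), <v, e_2> = -2/sqrt(3).
Square and sum: Σ |<v, e_j>|^2 = 83/6.
Compute ||v||^2 = v·v = 14.
Deficit = 14 − 83/6 = 1/6 ≥ 0, confirming Bessel's inequality. (The deficit equals ||v − Σ <v,e_j> e_j||^2, the squared distance from v to span{e_j}.)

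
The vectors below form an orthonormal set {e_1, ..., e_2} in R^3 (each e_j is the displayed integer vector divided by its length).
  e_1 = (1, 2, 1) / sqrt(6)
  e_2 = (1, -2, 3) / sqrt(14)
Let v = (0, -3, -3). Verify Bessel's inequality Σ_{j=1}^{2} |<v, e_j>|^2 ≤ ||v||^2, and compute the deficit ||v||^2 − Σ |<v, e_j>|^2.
Σ |<v, e_j>|^2 = 99/7; ||v||^2 = 18; deficit = 27/7

Write each e_j = u_j / sqrt(<u_j, u_j>) where u_j is the displayed integer vector. Then <v, e_j> = <v, u_j> / sqrt(<u_j, u_j>), so |<v, e_j>|^2 = <v, u_j>^2 / <u_j, u_j>.
Coefficients: <v, e_1> = -9/sqrt(6), <v, e_2> = -3/sqrt(14).
Square and sum: Σ |<v, e_j>|^2 = 99/7.
Compute ||v||^2 = v·v = 18.
Deficit = 18 − 99/7 = 27/7 ≥ 0, confirming Bessel's inequality. (The deficit equals ||v − Σ <v,e_j> e_j||^2, the squared distance from v to span{e_j}.)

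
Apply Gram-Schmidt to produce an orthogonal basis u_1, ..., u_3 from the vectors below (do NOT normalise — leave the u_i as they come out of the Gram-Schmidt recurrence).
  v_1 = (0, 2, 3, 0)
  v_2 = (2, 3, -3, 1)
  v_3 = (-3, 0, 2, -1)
Orthogonal basis:
  u_1 = (0, 2, 3, 0)
  u_2 = (2, 45/13, -30/13, 1)
  u_3 = (-284/145, 51/58, -17/29, -139/290)

Apply the Gram-Schmidt recurrence
  u_1 = v_1
  u_i = v_i − Σ_{j<i} ((v_i · u_j) / (u_j · u_j)) · u_j.

Step by step this gives:
  u_1 = (0, 2, 3, 0)
  u_2 = (2, 45/13, -30/13, 1)
  u_3 = (-284/145, 51/58, -17/29, -139/290)

Orthogonality check:
  u_2 · u_1 = 0 (should be 0)
  u_3 · u_1 = 0 (should be 0)
  u_3 · u_2 = 0 (should be 0)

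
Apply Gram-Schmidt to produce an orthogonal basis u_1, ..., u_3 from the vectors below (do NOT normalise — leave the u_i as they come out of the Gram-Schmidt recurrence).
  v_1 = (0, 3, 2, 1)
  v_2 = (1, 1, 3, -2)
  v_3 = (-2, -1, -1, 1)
Orthogonal basis:
  u_1 = (0, 3, 2, 1)
  u_2 = (1, -1/2, 2, -5/2)
  u_3 = (-34/23, -65/161, 99/161, -3/161)

Apply the Gram-Schmidt recurrence
  u_1 = v_1
  u_i = v_i − Σ_{j<i} ((v_i · u_j) / (u_j · u_j)) · u_j.

Step by step this gives:
  u_1 = (0, 3, 2, 1)
  u_2 = (1, -1/2, 2, -5/2)
  u_3 = (-34/23, -65/161, 99/161, -3/161)

Orthogonality check:
  u_2 · u_1 = 0 (should be 0)
  u_3 · u_1 = 0 (should be 0)
  u_3 · u_2 = 0 (should be 0)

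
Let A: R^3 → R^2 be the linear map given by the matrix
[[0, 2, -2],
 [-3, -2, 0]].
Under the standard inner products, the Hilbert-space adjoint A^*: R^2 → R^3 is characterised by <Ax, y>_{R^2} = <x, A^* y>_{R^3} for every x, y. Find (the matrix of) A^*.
A^* = A^T =
[[0, -3],
 [2, -2],
 [-2, 0]]

For real matrices with standard dot products, the defining identity <Ax, y> = <x, A^* y> gives (Ax)^T y = x^T (A^*) y, i.e. x^T A^T y = x^T (A^*) y. Since this holds for all x, y, we must have A^* = A^T. Therefore
A^* =
[[0, -3],
 [2, -2],
 [-2, 0]].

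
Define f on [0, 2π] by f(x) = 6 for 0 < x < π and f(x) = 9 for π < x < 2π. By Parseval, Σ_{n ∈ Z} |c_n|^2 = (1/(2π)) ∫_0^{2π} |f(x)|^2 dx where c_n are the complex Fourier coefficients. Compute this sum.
Σ |c_n|^2 = 117/2

Parseval equates the L^2 energy of f (normalised by 1/(2π)) with the ℓ^2 sum of its Fourier coefficients: (1/(2π)) ∫_0^{2π} |f|^2 = Σ |c_n|^2.
Compute the left side: (1/(2π)) [∫_0^π 6^2 dx + ∫_π^{2π} 9^2 dx] = (1/(2π)) · (36π + 81π) = (36 + 81)/2 = 117/2.
So Σ_{n ∈ Z} |c_n|^2 = 117/2.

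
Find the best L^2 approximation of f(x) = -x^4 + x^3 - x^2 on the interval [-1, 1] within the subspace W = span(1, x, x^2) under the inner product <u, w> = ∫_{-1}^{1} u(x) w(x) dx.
g(x) = -13*x^2/7 + 3*x/5 + 3/35

The best approximation g ∈ W is the orthogonal projection of f onto W. Writing g = a_0 + a_1 x + a_2 x^2, the coefficients solve the normal equations G · a = b where
  G_{ij} = <φ_i, φ_j> and b_i = <f, φ_i>, with φ_0 = 1, φ_1 = x, φ_2 = x^2.
G =
  [2, 0, 2/3]
  [0, 2/3, 0]
  [2/3, 0, 2/5],
b = (-16/15, 2/5, -24/35).
Solving gives a_0 = 3/35, a_1 = 3/5, a_2 = -13/7, so
  g(x) = -13*x^2/7 + 3*x/5 + 3/35.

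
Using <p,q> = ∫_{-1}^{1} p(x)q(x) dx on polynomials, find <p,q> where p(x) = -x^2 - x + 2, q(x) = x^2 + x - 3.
<p,q> = -146/15

Expand the product: p(x)·q(x) = -x^4 - 2*x^3 + 4*x^2 + 5*x - 6.
∫_{-1}^{1} of each monomial x^k gives [2/(k+1) if k even, 0 if k odd]. Integrating term-by-term (or equivalently evaluating the antiderivative F(x) = -x^5/5 - x^4/2 + 4*x^3/3 + 5*x^2/2 - 6*x at the endpoints):
  F(1) − F(−1) = -43/15 − (103/15) = -146/15.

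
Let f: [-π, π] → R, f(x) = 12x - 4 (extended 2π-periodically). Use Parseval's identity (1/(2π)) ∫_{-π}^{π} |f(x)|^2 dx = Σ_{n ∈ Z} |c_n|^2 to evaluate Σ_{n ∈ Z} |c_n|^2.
Σ |c_n|^2 = 48π^2 + 16

Expand and integrate term by term over [-π, π]:
  ∫ (12x)^2 dx = 144·(2π^3/3); ∫ 2·12·(-4)·x dx = 0 (odd integrand); ∫ (-4)^2 dx = 16·2π.
So (1/(2π)) ∫_{-π}^{π} (12x - 4)^2 dx = 144π^2/3 + 16 = 48π^2 + 16.
Parseval ⇒ Σ |c_n|^2 = 48π^2 + 16.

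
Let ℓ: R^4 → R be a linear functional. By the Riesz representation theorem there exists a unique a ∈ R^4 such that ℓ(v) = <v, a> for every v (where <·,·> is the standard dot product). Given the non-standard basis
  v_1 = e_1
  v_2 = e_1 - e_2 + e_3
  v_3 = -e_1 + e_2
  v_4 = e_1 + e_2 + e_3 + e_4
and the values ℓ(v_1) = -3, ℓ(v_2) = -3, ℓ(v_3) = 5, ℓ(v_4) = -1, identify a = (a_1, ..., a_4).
a = (-3, 2, 2, -2)

Write a = (a_1, ..., a_4) in the standard basis. For each basis vector v_i, ℓ(v_i) = <v_i, a> is a linear equation in the a_j's. Collect the n equations into a matrix system V a = ℓ, where row i of V is v_i (expressed in the standard basis). Since V is invertible (lower-triangular with 1s on the diagonal, up to permutation), solve by back-substitution:
  V =
[[1, 0, 0, 0],
 [1, -1, 1, 0],
 [-1, 1, 0, 0],
 [1, 1, 1, 1]]
  V a = (-3, -3, 5, -1)
Solving gives a = (-3, 2, 2, -2).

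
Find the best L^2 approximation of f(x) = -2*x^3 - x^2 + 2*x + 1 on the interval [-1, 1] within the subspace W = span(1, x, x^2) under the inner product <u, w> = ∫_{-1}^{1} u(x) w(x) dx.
g(x) = -x^2 + 4*x/5 + 1

The best approximation g ∈ W is the orthogonal projection of f onto W. Writing g = a_0 + a_1 x + a_2 x^2, the coefficients solve the normal equations G · a = b where
  G_{ij} = <φ_i, φ_j> and b_i = <f, φ_i>, with φ_0 = 1, φ_1 = x, φ_2 = x^2.
G =
  [2, 0, 2/3]
  [0, 2/3, 0]
  [2/3, 0, 2/5],
b = (4/3, 8/15, 4/15).
Solving gives a_0 = 1, a_1 = 4/5, a_2 = -1, so
  g(x) = -x^2 + 4*x/5 + 1.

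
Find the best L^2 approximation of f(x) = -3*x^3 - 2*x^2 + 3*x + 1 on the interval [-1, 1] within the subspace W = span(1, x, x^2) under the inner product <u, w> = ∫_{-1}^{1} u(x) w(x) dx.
g(x) = -2*x^2 + 6*x/5 + 1

The best approximation g ∈ W is the orthogonal projection of f onto W. Writing g = a_0 + a_1 x + a_2 x^2, the coefficients solve the normal equations G · a = b where
  G_{ij} = <φ_i, φ_j> and b_i = <f, φ_i>, with φ_0 = 1, φ_1 = x, φ_2 = x^2.
G =
  [2, 0, 2/3]
  [0, 2/3, 0]
  [2/3, 0, 2/5],
b = (2/3, 4/5, -2/15).
Solving gives a_0 = 1, a_1 = 6/5, a_2 = -2, so
  g(x) = -2*x^2 + 6*x/5 + 1.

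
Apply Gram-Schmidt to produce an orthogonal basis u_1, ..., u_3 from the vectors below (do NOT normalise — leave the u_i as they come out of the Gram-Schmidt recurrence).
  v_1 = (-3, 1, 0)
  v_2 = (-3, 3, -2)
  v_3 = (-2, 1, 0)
Orthogonal basis:
  u_1 = (-3, 1, 0)
  u_2 = (3/5, 9/5, -2)
  u_3 = (1/19, 3/19, 3/19)

Apply the Gram-Schmidt recurrence
  u_1 = v_1
  u_i = v_i − Σ_{j<i} ((v_i · u_j) / (u_j · u_j)) · u_j.

Step by step this gives:
  u_1 = (-3, 1, 0)
  u_2 = (3/5, 9/5, -2)
  u_3 = (1/19, 3/19, 3/19)

Orthogonality check:
  u_2 · u_1 = 0 (should be 0)
  u_3 · u_1 = 0 (should be 0)
  u_3 · u_2 = 0 (should be 0)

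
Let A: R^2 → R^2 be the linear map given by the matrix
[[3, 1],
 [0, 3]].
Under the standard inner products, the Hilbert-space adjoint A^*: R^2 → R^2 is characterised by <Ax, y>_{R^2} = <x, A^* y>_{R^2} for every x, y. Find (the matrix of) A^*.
A^* = A^T =
[[3, 0],
 [1, 3]]

For real matrices with standard dot products, the defining identity <Ax, y> = <x, A^* y> gives (Ax)^T y = x^T (A^*) y, i.e. x^T A^T y = x^T (A^*) y. Since this holds for all x, y, we must have A^* = A^T. Therefore
A^* =
[[3, 0],
 [1, 3]].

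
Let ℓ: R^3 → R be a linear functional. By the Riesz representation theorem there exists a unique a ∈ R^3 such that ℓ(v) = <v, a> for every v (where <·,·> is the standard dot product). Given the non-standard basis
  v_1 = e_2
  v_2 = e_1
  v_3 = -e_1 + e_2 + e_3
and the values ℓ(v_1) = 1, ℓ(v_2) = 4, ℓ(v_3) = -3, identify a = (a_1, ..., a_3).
a = (4, 1, 0)

Write a = (a_1, ..., a_3) in the standard basis. For each basis vector v_i, ℓ(v_i) = <v_i, a> is a linear equation in the a_j's. Collect the n equations into a matrix system V a = ℓ, where row i of V is v_i (expressed in the standard basis). Since V is invertible (lower-triangular with 1s on the diagonal, up to permutation), solve by back-substitution:
  V =
[[0, 1, 0],
 [1, 0, 0],
 [-1, 1, 1]]
  V a = (1, 4, -3)
Solving gives a = (4, 1, 0).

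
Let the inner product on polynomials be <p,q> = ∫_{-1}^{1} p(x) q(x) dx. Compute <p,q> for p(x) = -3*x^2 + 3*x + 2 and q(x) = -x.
<p,q> = -2

Expand the product: p(x)·q(x) = 3*x^3 - 3*x^2 - 2*x.
∫_{-1}^{1} of each monomial x^k gives [2/(k+1) if k even, 0 if k odd]. Integrating term-by-term (or equivalently evaluating the antiderivative F(x) = 3*x^4/4 - x^3 - x^2 at the endpoints):
  F(1) − F(−1) = -5/4 − (3/4) = -2.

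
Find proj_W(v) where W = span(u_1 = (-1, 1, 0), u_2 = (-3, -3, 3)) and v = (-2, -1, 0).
proj_W(v) = (-3/2, -1/2, 1)

Set up U = [u_1 | ... | u_2] ∈ R^(3×2). The projector onto W = col(U) is P = U (U^T U)^(-1) U^T.
Compute U^T U =
  [2, 0]
  [0, 27],
and U^T v = (1, 9).
Solve U^T U · c = U^T v for the coefficients: c = (1/2, 1/3). The projection is proj_W(v) = U c.
Check: (v - proj_W(v)) · u_1 = 0  (should be 0).
Check: (v - proj_W(v)) · u_2 = 0  (should be 0).
Result: proj_W(v) = (-3/2, -1/2, 1).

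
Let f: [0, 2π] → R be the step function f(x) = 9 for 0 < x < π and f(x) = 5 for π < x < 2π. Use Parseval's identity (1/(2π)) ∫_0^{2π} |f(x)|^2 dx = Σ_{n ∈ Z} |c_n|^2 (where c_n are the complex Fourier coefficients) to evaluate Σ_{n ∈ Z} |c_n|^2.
Σ |c_n|^2 = 53

Parseval equates the L^2 energy of f (normalised by 1/(2π)) with the ℓ^2 sum of its Fourier coefficients: (1/(2π)) ∫_0^{2π} |f|^2 = Σ |c_n|^2.
Compute the left side: (1/(2π)) [∫_0^π 9^2 dx + ∫_π^{2π} 5^2 dx] = (1/(2π)) · (81π + 25π) = (81 + 25)/2 = 53.
So Σ_{n ∈ Z} |c_n|^2 = 53.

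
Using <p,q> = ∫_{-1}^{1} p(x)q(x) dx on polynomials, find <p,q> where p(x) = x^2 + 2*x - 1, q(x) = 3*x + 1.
<p,q> = 8/3

Expand the product: p(x)·q(x) = 3*x^3 + 7*x^2 - x - 1.
∫_{-1}^{1} of each monomial x^k gives [2/(k+1) if k even, 0 if k odd]. Integrating term-by-term (or equivalently evaluating the antiderivative F(x) = 3*x^4/4 + 7*x^3/3 - x^2/2 - x at the endpoints):
  F(1) − F(−1) = 19/12 − (-13/12) = 8/3.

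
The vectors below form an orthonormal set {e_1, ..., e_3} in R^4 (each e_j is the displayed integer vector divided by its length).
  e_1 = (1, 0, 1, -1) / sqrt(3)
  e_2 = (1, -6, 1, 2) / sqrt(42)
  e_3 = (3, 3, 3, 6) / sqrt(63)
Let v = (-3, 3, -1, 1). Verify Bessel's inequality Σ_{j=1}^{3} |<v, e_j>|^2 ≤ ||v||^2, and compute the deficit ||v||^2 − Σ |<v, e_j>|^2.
Σ |<v, e_j>|^2 = 18; ||v||^2 = 20; deficit = 2

Write each e_j = u_j / sqrt(<u_j, u_j>) where u_j is the displayed integer vector. Then <v, e_j> = <v, u_j> / sqrt(<u_j, u_j>), so |<v, e_j>|^2 = <v, u_j>^2 / <u_j, u_j>.
Coefficients: <v, e_1> = -5/sqrt(3), <v, e_2> = -20/sqrt(42), <v, e_3> = 3/sqrt(63).
Square and sum: Σ |<v, e_j>|^2 = 18.
Compute ||v||^2 = v·v = 20.
Deficit = 20 − 18 = 2 ≥ 0, confirming Bessel's inequality. (The deficit equals ||v − Σ <v,e_j> e_j||^2, the squared distance from v to span{e_j}.)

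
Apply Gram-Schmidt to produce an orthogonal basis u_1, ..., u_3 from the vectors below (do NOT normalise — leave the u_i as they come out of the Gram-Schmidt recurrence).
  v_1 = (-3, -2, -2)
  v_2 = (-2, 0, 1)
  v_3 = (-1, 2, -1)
Orthogonal basis:
  u_1 = (-3, -2, -2)
  u_2 = (-22/17, 8/17, 25/17)
  u_3 = (-40/69, 140/69, -80/69)

Apply the Gram-Schmidt recurrence
  u_1 = v_1
  u_i = v_i − Σ_{j<i} ((v_i · u_j) / (u_j · u_j)) · u_j.

Step by step this gives:
  u_1 = (-3, -2, -2)
  u_2 = (-22/17, 8/17, 25/17)
  u_3 = (-40/69, 140/69, -80/69)

Orthogonality check:
  u_2 · u_1 = 0 (should be 0)
  u_3 · u_1 = 0 (should be 0)
  u_3 · u_2 = 0 (should be 0)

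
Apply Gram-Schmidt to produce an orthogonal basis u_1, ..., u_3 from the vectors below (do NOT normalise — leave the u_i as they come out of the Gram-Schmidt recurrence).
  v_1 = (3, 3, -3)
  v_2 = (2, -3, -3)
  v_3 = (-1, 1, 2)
Orthogonal basis:
  u_1 = (3, 3, -3)
  u_2 = (4/3, -11/3, -7/3)
  u_3 = (9/31, -3/62, 15/62)

Apply the Gram-Schmidt recurrence
  u_1 = v_1
  u_i = v_i − Σ_{j<i} ((v_i · u_j) / (u_j · u_j)) · u_j.

Step by step this gives:
  u_1 = (3, 3, -3)
  u_2 = (4/3, -11/3, -7/3)
  u_3 = (9/31, -3/62, 15/62)

Orthogonality check:
  u_2 · u_1 = 0 (should be 0)
  u_3 · u_1 = 0 (should be 0)
  u_3 · u_2 = 0 (should be 0)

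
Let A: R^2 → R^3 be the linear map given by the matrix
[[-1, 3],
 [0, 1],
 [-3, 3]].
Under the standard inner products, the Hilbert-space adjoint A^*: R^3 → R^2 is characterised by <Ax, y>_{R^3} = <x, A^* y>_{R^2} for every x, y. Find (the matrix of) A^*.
A^* = A^T =
[[-1, 0, -3],
 [3, 1, 3]]

For real matrices with standard dot products, the defining identity <Ax, y> = <x, A^* y> gives (Ax)^T y = x^T (A^*) y, i.e. x^T A^T y = x^T (A^*) y. Since this holds for all x, y, we must have A^* = A^T. Therefore
A^* =
[[-1, 0, -3],
 [3, 1, 3]].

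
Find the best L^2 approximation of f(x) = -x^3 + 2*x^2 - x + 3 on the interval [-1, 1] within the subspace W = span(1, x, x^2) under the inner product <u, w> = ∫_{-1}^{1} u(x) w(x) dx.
g(x) = 2*x^2 - 8*x/5 + 3

The best approximation g ∈ W is the orthogonal projection of f onto W. Writing g = a_0 + a_1 x + a_2 x^2, the coefficients solve the normal equations G · a = b where
  G_{ij} = <φ_i, φ_j> and b_i = <f, φ_i>, with φ_0 = 1, φ_1 = x, φ_2 = x^2.
G =
  [2, 0, 2/3]
  [0, 2/3, 0]
  [2/3, 0, 2/5],
b = (22/3, -16/15, 14/5).
Solving gives a_0 = 3, a_1 = -8/5, a_2 = 2, so
  g(x) = 2*x^2 - 8*x/5 + 3.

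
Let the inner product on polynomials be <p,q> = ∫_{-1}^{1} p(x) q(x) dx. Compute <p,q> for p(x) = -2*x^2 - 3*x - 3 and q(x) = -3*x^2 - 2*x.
<p,q> = 62/5

Expand the product: p(x)·q(x) = 6*x^4 + 13*x^3 + 15*x^2 + 6*x.
∫_{-1}^{1} of each monomial x^k gives [2/(k+1) if k even, 0 if k odd]. Integrating term-by-term (or equivalently evaluating the antiderivative F(x) = 6*x^5/5 + 13*x^4/4 + 5*x^3 + 3*x^2 at the endpoints):
  F(1) − F(−1) = 249/20 − (1/20) = 62/5.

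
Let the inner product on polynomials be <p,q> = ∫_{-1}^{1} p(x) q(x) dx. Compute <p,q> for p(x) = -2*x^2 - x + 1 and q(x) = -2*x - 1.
<p,q> = 2/3

Expand the product: p(x)·q(x) = 4*x^3 + 4*x^2 - x - 1.
∫_{-1}^{1} of each monomial x^k gives [2/(k+1) if k even, 0 if k odd]. Integrating term-by-term (or equivalently evaluating the antiderivative F(x) = x^4 + 4*x^3/3 - x^2/2 - x at the endpoints):
  F(1) − F(−1) = 5/6 − (1/6) = 2/3.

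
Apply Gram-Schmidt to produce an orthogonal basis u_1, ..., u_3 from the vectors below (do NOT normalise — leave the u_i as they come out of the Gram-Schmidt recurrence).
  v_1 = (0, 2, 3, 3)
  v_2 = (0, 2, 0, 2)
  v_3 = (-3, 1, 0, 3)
Orthogonal basis:
  u_1 = (0, 2, 3, 3)
  u_2 = (0, 12/11, -15/11, 7/11)
  u_3 = (-3, -18/19, -6/19, 18/19)

Apply the Gram-Schmidt recurrence
  u_1 = v_1
  u_i = v_i − Σ_{j<i} ((v_i · u_j) / (u_j · u_j)) · u_j.

Step by step this gives:
  u_1 = (0, 2, 3, 3)
  u_2 = (0, 12/11, -15/11, 7/11)
  u_3 = (-3, -18/19, -6/19, 18/19)

Orthogonality check:
  u_2 · u_1 = 0 (should be 0)
  u_3 · u_1 = 0 (should be 0)
  u_3 · u_2 = 0 (should be 0)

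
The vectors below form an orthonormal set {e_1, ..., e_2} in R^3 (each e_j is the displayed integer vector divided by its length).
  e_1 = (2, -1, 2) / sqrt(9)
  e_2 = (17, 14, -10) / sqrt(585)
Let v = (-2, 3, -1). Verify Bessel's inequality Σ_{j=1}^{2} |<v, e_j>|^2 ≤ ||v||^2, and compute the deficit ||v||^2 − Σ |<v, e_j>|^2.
Σ |<v, e_j>|^2 = 621/65; ||v||^2 = 14; deficit = 289/65

Write each e_j = u_j / sqrt(<u_j, u_j>) where u_j is the displayed integer vector. Then <v, e_j> = <v, u_j> / sqrt(<u_j, u_j>), so |<v, e_j>|^2 = <v, u_j>^2 / <u_j, u_j>.
Coefficients: <v, e_1> = -9/sqrt(9), <v, e_2> = 18/sqrt(585).
Square and sum: Σ |<v, e_j>|^2 = 621/65.
Compute ||v||^2 = v·v = 14.
Deficit = 14 − 621/65 = 289/65 ≥ 0, confirming Bessel's inequality. (The deficit equals ||v − Σ <v,e_j> e_j||^2, the squared distance from v to span{e_j}.)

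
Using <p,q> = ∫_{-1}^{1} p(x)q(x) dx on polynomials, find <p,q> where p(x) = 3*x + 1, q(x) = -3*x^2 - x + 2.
<p,q> = 0

Expand the product: p(x)·q(x) = -9*x^3 - 6*x^2 + 5*x + 2.
∫_{-1}^{1} of each monomial x^k gives [2/(k+1) if k even, 0 if k odd]. Integrating term-by-term (or equivalently evaluating the antiderivative F(x) = -9*x^4/4 - 2*x^3 + 5*x^2/2 + 2*x at the endpoints):
  F(1) − F(−1) = 1/4 − (1/4) = 0.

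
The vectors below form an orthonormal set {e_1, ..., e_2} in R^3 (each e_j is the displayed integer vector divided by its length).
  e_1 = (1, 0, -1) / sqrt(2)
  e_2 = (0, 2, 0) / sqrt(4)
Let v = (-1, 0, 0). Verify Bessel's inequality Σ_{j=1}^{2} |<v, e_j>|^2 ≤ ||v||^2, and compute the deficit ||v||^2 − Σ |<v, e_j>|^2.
Σ |<v, e_j>|^2 = 1/2; ||v||^2 = 1; deficit = 1/2

Write each e_j = u_j / sqrt(<u_j, u_j>) where u_j is the displayed integer vector. Then <v, e_j> = <v, u_j> / sqrt(<u_j, u_j>), so |<v, e_j>|^2 = <v, u_j>^2 / <u_j, u_j>.
Coefficients: <v, e_1> = -1/sqrt(2), <v, e_2> = 0/sqrt(4).
Square and sum: Σ |<v, e_j>|^2 = 1/2.
Compute ||v||^2 = v·v = 1.
Deficit = 1 − 1/2 = 1/2 ≥ 0, confirming Bessel's inequality. (The deficit equals ||v − Σ <v,e_j> e_j||^2, the squared distance from v to span{e_j}.)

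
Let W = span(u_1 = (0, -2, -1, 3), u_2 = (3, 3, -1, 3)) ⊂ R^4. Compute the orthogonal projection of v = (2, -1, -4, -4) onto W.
proj_W(v) = (-69/188, 79/188, 97/188, -291/188)

Set up U = [u_1 | ... | u_2] ∈ R^(4×2). The projector onto W = col(U) is P = U (U^T U)^(-1) U^T.
Compute U^T U =
  [14, 4]
  [4, 28],
and U^T v = (-6, -5).
Solve U^T U · c = U^T v for the coefficients: c = (-37/94, -23/188). The projection is proj_W(v) = U c.
Check: (v - proj_W(v)) · u_1 = 0  (should be 0).
Check: (v - proj_W(v)) · u_2 = 0  (should be 0).
Result: proj_W(v) = (-69/188, 79/188, 97/188, -291/188).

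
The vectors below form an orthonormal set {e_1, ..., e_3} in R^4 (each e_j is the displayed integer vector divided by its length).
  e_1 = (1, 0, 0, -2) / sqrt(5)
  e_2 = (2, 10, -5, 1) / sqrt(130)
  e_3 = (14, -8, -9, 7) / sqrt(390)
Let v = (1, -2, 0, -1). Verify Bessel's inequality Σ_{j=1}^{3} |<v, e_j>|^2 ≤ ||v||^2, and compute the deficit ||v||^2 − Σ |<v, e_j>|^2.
Σ |<v, e_j>|^2 = 89/15; ||v||^2 = 6; deficit = 1/15

Write each e_j = u_j / sqrt(<u_j, u_j>) where u_j is the displayed integer vector. Then <v, e_j> = <v, u_j> / sqrt(<u_j, u_j>), so |<v, e_j>|^2 = <v, u_j>^2 / <u_j, u_j>.
Coefficients: <v, e_1> = 3/sqrt(5), <v, e_2> = -19/sqrt(130), <v, e_3> = 23/sqrt(390).
Square and sum: Σ |<v, e_j>|^2 = 89/15.
Compute ||v||^2 = v·v = 6.
Deficit = 6 − 89/15 = 1/15 ≥ 0, confirming Bessel's inequality. (The deficit equals ||v − Σ <v,e_j> e_j||^2, the squared distance from v to span{e_j}.)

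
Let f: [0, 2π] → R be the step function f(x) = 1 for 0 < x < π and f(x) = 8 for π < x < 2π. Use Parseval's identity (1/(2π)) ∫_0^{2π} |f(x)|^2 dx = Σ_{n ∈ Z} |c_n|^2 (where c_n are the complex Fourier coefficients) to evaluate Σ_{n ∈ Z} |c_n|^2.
Σ |c_n|^2 = 65/2

Parseval equates the L^2 energy of f (normalised by 1/(2π)) with the ℓ^2 sum of its Fourier coefficients: (1/(2π)) ∫_0^{2π} |f|^2 = Σ |c_n|^2.
Compute the left side: (1/(2π)) [∫_0^π 1^2 dx + ∫_π^{2π} 8^2 dx] = (1/(2π)) · (1π + 64π) = (1 + 64)/2 = 65/2.
So Σ_{n ∈ Z} |c_n|^2 = 65/2.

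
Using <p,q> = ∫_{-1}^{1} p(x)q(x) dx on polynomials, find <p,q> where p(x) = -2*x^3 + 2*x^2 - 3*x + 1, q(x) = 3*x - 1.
<p,q> = -176/15

Expand the product: p(x)·q(x) = -6*x^4 + 8*x^3 - 11*x^2 + 6*x - 1.
∫_{-1}^{1} of each monomial x^k gives [2/(k+1) if k even, 0 if k odd]. Integrating term-by-term (or equivalently evaluating the antiderivative F(x) = -6*x^5/5 + 2*x^4 - 11*x^3/3 + 3*x^2 - x at the endpoints):
  F(1) − F(−1) = -13/15 − (163/15) = -176/15.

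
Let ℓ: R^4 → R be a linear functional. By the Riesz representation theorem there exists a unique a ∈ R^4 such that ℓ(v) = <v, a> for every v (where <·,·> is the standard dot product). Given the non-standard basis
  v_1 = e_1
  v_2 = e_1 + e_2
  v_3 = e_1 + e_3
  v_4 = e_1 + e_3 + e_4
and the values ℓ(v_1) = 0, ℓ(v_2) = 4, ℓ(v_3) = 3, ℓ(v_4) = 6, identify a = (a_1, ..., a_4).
a = (0, 4, 3, 3)

Write a = (a_1, ..., a_4) in the standard basis. For each basis vector v_i, ℓ(v_i) = <v_i, a> is a linear equation in the a_j's. Collect the n equations into a matrix system V a = ℓ, where row i of V is v_i (expressed in the standard basis). Since V is invertible (lower-triangular with 1s on the diagonal, up to permutation), solve by back-substitution:
  V =
[[1, 0, 0, 0],
 [1, 1, 0, 0],
 [1, 0, 1, 0],
 [1, 0, 1, 1]]
  V a = (0, 4, 3, 6)
Solving gives a = (0, 4, 3, 3).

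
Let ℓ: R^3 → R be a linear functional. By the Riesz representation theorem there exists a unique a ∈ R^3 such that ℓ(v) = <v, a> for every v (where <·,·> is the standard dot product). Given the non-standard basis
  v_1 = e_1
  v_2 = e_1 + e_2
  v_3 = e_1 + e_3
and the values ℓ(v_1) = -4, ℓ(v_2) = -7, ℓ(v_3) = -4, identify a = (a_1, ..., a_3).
a = (-4, -3, 0)

Write a = (a_1, ..., a_3) in the standard basis. For each basis vector v_i, ℓ(v_i) = <v_i, a> is a linear equation in the a_j's. Collect the n equations into a matrix system V a = ℓ, where row i of V is v_i (expressed in the standard basis). Since V is invertible (lower-triangular with 1s on the diagonal, up to permutation), solve by back-substitution:
  V =
[[1, 0, 0],
 [1, 1, 0],
 [1, 0, 1]]
  V a = (-4, -7, -4)
Solving gives a = (-4, -3, 0).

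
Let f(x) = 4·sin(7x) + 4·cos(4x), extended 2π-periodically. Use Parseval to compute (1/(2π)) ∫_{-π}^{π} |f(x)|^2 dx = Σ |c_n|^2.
Σ |c_n|^2 = 16

Expand |f|^2 and use orthogonality of {sin(nx), cos(mx)} on [-π, π]:
  ∫_{-π}^{π} sin(nx)^2 dx = π, ∫ cos(mx)^2 dx = π, and cross terms integrate to 0.
So ∫_{-π}^{π} f(x)^2 dx = 4^2 · π + 4^2 · π = (16 + 16)π.
Divide by 2π: (16 + 16)/2 = 16.
By Parseval, this equals Σ |c_n|^2.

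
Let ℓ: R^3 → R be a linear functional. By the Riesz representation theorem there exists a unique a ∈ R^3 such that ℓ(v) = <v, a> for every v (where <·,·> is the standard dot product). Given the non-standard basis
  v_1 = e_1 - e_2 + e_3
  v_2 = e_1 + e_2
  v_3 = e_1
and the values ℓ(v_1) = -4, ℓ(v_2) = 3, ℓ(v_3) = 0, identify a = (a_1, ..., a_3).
a = (0, 3, -1)

Write a = (a_1, ..., a_3) in the standard basis. For each basis vector v_i, ℓ(v_i) = <v_i, a> is a linear equation in the a_j's. Collect the n equations into a matrix system V a = ℓ, where row i of V is v_i (expressed in the standard basis). Since V is invertible (lower-triangular with 1s on the diagonal, up to permutation), solve by back-substitution:
  V =
[[1, -1, 1],
 [1, 1, 0],
 [1, 0, 0]]
  V a = (-4, 3, 0)
Solving gives a = (0, 3, -1).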